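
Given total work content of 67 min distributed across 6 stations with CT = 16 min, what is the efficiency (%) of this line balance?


Formula: Efficiency = Sum of Task Times / (N_stations * CT) * 100
Total station capacity = 6 stations * 16 min = 96 min
Efficiency = 67 / 96 * 100 = 69.8%

69.8%


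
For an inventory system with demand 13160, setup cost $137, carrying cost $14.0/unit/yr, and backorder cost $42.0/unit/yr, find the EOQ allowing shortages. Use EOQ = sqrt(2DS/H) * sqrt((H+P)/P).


Formula: EOQ* = sqrt(2DS/H) * sqrt((H+P)/P)
Base EOQ = sqrt(2*13160*137/14.0) = 507.5 units
Correction = sqrt((14.0+42.0)/42.0) = 1.1547
EOQ* = 507.5 * 1.1547 = 586.0 units

586.0 units


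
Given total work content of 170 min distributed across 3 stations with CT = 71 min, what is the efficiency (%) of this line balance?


Formula: Efficiency = Sum of Task Times / (N_stations * CT) * 100
Total station capacity = 3 stations * 71 min = 213 min
Efficiency = 170 / 213 * 100 = 79.8%

79.8%


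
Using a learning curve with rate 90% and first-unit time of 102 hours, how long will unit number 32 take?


Formula: T_n = T_1 * (learning_rate)^(log2(n)) where learning_rate = rate/100
Doublings = log2(32) = 5
T_n = 102 * 0.9^5
T_n = 102 * 0.5905 = 60.2 hours

60.2 hours


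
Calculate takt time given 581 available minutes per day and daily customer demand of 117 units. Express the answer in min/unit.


Formula: Takt Time = Available Production Time / Customer Demand
Takt = 581 min/day / 117 units/day
Takt = 4.97 min/unit

4.97 min/unit


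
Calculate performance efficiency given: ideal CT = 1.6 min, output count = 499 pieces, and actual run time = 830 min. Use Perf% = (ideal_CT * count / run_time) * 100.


Formula: Performance = (Ideal CT * Total Count) / Run Time * 100
Ideal output time = 1.6 * 499 = 798.4 min
Performance = 798.4 / 830 * 100 = 96.2%

96.2%


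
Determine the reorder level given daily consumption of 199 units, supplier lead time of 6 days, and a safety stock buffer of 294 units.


Formula: ROP = (Daily Demand * Lead Time) + Safety Stock
Demand during lead time = 199 * 6 = 1194 units
ROP = 1194 + 294 = 1488 units

1488 units


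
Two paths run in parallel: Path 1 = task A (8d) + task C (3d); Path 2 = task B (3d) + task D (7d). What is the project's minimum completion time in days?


Path 1 = 8 + 3 = 11 days
Path 2 = 3 + 7 = 10 days
Duration = max(11, 10) = 11 days

11 days


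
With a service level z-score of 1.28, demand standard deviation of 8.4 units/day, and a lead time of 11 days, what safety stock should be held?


Formula: SS = z * sigma_d * sqrt(LT)
sqrt(LT) = sqrt(11) = 3.3166
SS = 1.28 * 8.4 * 3.3166
SS = 35.7 units

35.7 units


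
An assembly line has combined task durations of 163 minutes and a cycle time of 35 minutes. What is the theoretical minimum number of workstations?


Formula: N_min = ceil(Sum of Task Times / Cycle Time)
N_min = ceil(163 min / 35 min) = ceil(4.6571)
N_min = 5 stations

5


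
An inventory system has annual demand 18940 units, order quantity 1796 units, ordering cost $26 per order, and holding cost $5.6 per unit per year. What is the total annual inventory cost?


TC = 18940/1796 * 26 + 1796/2 * 5.6

$5302.99


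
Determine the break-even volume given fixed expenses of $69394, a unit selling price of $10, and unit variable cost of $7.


Formula: BEQ = Fixed Costs / (Price - Variable Cost)
Contribution margin = $10 - $7 = $3/unit
BEQ = ceil($69394 / $3/unit) = ceil(23131.33) = 23132 units

23132 units


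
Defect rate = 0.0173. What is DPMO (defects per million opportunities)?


DPMO = defect_rate * 1000000 = 0.0173 * 1000000

17300


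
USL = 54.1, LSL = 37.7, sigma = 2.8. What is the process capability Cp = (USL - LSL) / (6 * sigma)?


Cp = (54.1 - 37.7) / (6 * 2.8)

0.98


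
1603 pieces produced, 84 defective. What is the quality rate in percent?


Formula: Quality Rate = Good Pieces / Total Pieces * 100
Good pieces = 1603 - 84 = 1519
QR = 1519 / 1603 * 100 = 94.8%

94.8%


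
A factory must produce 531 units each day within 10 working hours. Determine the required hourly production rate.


Formula: Production Rate = Daily Demand / Available Hours
Rate = 531 units/day / 10 hours/day
Rate = 53.1 units/hour

53.1 units/hour


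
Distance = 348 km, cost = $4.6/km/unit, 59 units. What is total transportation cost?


TC = dist * cost * units = 348 * 4.6 * 59 = $94447.20

$94447.20


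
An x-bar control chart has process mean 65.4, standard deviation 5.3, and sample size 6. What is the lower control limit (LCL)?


LCL = 65.4 - 3 * 5.3 / sqrt(6)

58.91


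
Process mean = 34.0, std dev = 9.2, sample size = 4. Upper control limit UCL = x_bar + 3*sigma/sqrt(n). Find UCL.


UCL = 34.0 + 3 * 9.2 / sqrt(4)

47.8


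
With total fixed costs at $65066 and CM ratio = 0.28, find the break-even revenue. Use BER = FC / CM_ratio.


Formula: BER = Fixed Costs / Contribution Margin Ratio
BER = $65066 / 0.28
BER = $232378.57 (to the nearest cent)

$232378.57


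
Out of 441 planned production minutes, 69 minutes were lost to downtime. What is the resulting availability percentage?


Formula: Availability = (Planned Time - Downtime) / Planned Time * 100
Uptime = 441 - 69 = 372 min
Availability = 372 / 441 * 100 = 84.4%

84.4%


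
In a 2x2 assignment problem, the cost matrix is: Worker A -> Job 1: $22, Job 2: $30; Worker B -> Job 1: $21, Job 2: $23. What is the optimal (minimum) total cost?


Option 1: A->1 + B->2 = $22 + $23 = $45
Option 2: A->2 + B->1 = $30 + $21 = $51
Min cost = min($45, $51) = $45

$45


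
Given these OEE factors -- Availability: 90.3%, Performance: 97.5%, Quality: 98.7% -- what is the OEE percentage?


Formula: OEE = Availability * Performance * Quality / 10000
A * P = 90.3% * 97.5% / 100 = 88.04%
OEE = 88.04% * 98.7% / 100 = 86.9%

86.9%


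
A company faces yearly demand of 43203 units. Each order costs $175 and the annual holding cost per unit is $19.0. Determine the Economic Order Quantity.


Formula: EOQ = sqrt(2 * D * S / H)
Numerator: 2 * 43203 * 175 = 15121050
2DS/H = 15121050 / 19.0 = 795844.7
EOQ = sqrt(795844.7) = 892.1 units

892.1 units


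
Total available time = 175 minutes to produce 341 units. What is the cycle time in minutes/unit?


Formula: CT = Available Time / Number of Units
CT = 175 min / 341 units
CT = 0.51 min/unit

0.51 min/unit


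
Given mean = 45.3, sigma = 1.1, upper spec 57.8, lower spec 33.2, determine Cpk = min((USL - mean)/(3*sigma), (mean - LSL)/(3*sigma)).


Cpu = (57.8 - 45.3) / (3 * 1.1) = 3.79
Cpl = (45.3 - 33.2) / (3 * 1.1) = 3.67
Cpk = min(3.79, 3.67) = 3.67

3.67


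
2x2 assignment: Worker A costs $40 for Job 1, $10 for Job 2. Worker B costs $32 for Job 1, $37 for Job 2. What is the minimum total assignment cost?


Option 1: A->1 + B->2 = $40 + $37 = $77
Option 2: A->2 + B->1 = $10 + $32 = $42
Min cost = min($77, $42) = $42

$42


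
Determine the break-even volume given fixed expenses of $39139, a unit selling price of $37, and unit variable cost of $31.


Formula: BEQ = Fixed Costs / (Price - Variable Cost)
Contribution margin = $37 - $31 = $6/unit
BEQ = ceil($39139 / $6/unit) = ceil(6523.17) = 6524 units

6524 units


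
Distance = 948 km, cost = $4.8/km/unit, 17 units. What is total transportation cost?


TC = dist * cost * units = 948 * 4.8 * 17 = $77356.80

$77356.80


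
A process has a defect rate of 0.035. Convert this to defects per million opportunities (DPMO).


DPMO = defect_rate * 1000000 = 0.035 * 1000000

35000


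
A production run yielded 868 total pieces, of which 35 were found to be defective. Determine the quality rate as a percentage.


Formula: Quality Rate = Good Pieces / Total Pieces * 100
Good pieces = 868 - 35 = 833
QR = 833 / 868 * 100 = 96.0%

96.0%


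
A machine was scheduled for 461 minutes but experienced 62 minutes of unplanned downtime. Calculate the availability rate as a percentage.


Formula: Availability = (Planned Time - Downtime) / Planned Time * 100
Uptime = 461 - 62 = 399 min
Availability = 399 / 461 * 100 = 86.6%

86.6%


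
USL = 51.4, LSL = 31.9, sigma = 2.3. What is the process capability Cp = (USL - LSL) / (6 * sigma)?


Cp = (51.4 - 31.9) / (6 * 2.3)

1.41


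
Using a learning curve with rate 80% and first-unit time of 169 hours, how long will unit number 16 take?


Formula: T_n = T_1 * (learning_rate)^(log2(n)) where learning_rate = rate/100
Doublings = log2(16) = 4
T_n = 169 * 0.8^4
T_n = 169 * 0.4096 = 69.2 hours

69.2 hours


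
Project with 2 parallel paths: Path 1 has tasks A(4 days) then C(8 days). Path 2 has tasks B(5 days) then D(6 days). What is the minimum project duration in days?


Path 1 = 4 + 8 = 12 days
Path 2 = 5 + 6 = 11 days
Duration = max(12, 11) = 12 days

12 days


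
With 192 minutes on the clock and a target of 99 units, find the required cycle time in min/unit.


Formula: CT = Available Time / Number of Units
CT = 192 min / 99 units
CT = 1.94 min/unit

1.94 min/unit


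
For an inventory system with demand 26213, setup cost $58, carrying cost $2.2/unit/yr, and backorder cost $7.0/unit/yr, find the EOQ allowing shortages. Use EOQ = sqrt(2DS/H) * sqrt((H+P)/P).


Formula: EOQ* = sqrt(2DS/H) * sqrt((H+P)/P)
Base EOQ = sqrt(2*26213*58/2.2) = 1175.64 units
Correction = sqrt((2.2+7.0)/7.0) = 1.14642
EOQ* = 1175.64 * 1.14642 = 1347.8 units

1347.8 units


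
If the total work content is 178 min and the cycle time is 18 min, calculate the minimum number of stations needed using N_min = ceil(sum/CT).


Formula: N_min = ceil(Sum of Task Times / Cycle Time)
N_min = ceil(178 min / 18 min) = ceil(9.8889)
N_min = 10 stations

10


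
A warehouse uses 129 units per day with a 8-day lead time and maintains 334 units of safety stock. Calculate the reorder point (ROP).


Formula: ROP = (Daily Demand * Lead Time) + Safety Stock
Demand during lead time = 129 * 8 = 1032 units
ROP = 1032 + 334 = 1366 units

1366 units


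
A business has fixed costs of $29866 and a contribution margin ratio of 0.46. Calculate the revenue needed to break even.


Formula: BER = Fixed Costs / Contribution Margin Ratio
BER = $29866 / 0.46
BER = $64926.09 (to the nearest cent)

$64926.09


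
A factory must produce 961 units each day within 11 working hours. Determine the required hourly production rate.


Formula: Production Rate = Daily Demand / Available Hours
Rate = 961 units/day / 11 hours/day
Rate = 87.4 units/hour

87.4 units/hour


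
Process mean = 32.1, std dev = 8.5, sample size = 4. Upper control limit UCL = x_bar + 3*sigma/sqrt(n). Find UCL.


UCL = 32.1 + 3 * 8.5 / sqrt(4)

44.85


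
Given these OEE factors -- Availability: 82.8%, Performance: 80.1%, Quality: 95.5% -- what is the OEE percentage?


Formula: OEE = Availability * Performance * Quality / 10000
A * P = 82.8% * 80.1% / 100 = 66.32%
OEE = 66.32% * 95.5% / 100 = 63.3%

63.3%


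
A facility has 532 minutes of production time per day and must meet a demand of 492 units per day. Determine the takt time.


Formula: Takt Time = Available Production Time / Customer Demand
Takt = 532 min/day / 492 units/day
Takt = 1.08 min/unit

1.08 min/unit


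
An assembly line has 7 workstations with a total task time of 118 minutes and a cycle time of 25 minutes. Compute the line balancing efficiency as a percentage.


Formula: Efficiency = Sum of Task Times / (N_stations * CT) * 100
Total station capacity = 7 stations * 25 min = 175 min
Efficiency = 118 / 175 * 100 = 67.4%

67.4%


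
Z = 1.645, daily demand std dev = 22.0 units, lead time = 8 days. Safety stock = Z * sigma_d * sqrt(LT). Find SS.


Formula: SS = z * sigma_d * sqrt(LT)
sqrt(LT) = sqrt(8) = 2.8284
SS = 1.645 * 22.0 * 2.8284
SS = 102.4 units

102.4 units


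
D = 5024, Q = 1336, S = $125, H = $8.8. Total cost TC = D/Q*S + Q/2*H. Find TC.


TC = 5024/1336 * 125 + 1336/2 * 8.8

$6348.46


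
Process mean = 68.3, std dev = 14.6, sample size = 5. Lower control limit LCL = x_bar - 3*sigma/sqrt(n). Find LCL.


LCL = 68.3 - 3 * 14.6 / sqrt(5)

48.71


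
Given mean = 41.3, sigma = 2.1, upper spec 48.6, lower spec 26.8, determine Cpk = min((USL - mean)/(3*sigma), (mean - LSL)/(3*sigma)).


Cpu = (48.6 - 41.3) / (3 * 2.1) = 1.16
Cpl = (41.3 - 26.8) / (3 * 2.1) = 2.3
Cpk = min(1.16, 2.3) = 1.16

1.16


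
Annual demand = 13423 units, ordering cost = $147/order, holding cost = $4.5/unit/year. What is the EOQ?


Formula: EOQ = sqrt(2 * D * S / H)
Numerator: 2 * 13423 * 147 = 3946362
2DS/H = 3946362 / 4.5 = 876969.3
EOQ = sqrt(876969.3) = 936.5 units

936.5 units


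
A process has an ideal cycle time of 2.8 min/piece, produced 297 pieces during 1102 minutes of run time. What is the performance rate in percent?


Formula: Performance = (Ideal CT * Total Count) / Run Time * 100
Ideal output time = 2.8 * 297 = 831.6 min
Performance = 831.6 / 1102 * 100 = 75.5%

75.5%


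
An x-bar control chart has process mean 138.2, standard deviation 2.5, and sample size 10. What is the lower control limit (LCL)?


LCL = 138.2 - 3 * 2.5 / sqrt(10)

135.83


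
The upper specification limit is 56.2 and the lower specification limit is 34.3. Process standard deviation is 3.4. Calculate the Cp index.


Cp = (56.2 - 34.3) / (6 * 3.4)

1.07


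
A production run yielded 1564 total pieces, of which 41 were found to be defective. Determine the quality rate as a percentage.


Formula: Quality Rate = Good Pieces / Total Pieces * 100
Good pieces = 1564 - 41 = 1523
QR = 1523 / 1564 * 100 = 97.4%

97.4%


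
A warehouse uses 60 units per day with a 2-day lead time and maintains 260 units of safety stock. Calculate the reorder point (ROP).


Formula: ROP = (Daily Demand * Lead Time) + Safety Stock
Demand during lead time = 60 * 2 = 120 units
ROP = 120 + 260 = 380 units

380 units


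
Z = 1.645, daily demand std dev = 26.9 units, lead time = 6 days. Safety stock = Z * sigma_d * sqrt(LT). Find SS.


Formula: SS = z * sigma_d * sqrt(LT)
sqrt(LT) = sqrt(6) = 2.4495
SS = 1.645 * 26.9 * 2.4495
SS = 108.4 units

108.4 units


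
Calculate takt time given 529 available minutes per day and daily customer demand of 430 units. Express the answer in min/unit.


Formula: Takt Time = Available Production Time / Customer Demand
Takt = 529 min/day / 430 units/day
Takt = 1.23 min/unit

1.23 min/unit


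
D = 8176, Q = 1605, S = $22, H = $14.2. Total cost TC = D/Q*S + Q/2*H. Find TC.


TC = 8176/1605 * 22 + 1605/2 * 14.2

$11507.57


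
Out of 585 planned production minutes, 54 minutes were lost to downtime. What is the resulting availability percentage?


Formula: Availability = (Planned Time - Downtime) / Planned Time * 100
Uptime = 585 - 54 = 531 min
Availability = 531 / 585 * 100 = 90.8%

90.8%


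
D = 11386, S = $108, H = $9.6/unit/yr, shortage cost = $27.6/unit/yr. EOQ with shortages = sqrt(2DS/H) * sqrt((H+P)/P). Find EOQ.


Formula: EOQ* = sqrt(2DS/H) * sqrt((H+P)/P)
Base EOQ = sqrt(2*11386*108/9.6) = 506.15 units
Correction = sqrt((9.6+27.6)/27.6) = 1.16096
EOQ* = 506.15 * 1.16096 = 587.6 units

587.6 units


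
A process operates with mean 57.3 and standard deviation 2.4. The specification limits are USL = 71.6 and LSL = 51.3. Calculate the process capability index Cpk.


Cpu = (71.6 - 57.3) / (3 * 2.4) = 1.99
Cpl = (57.3 - 51.3) / (3 * 2.4) = 0.83
Cpk = min(1.99, 0.83) = 0.83

0.83


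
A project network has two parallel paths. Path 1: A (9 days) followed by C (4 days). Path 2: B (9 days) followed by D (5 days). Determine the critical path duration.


Path 1 = 9 + 4 = 13 days
Path 2 = 9 + 5 = 14 days
Duration = max(13, 14) = 14 days

14 days


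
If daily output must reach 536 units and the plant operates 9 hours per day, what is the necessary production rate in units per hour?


Formula: Production Rate = Daily Demand / Available Hours
Rate = 536 units/day / 9 hours/day
Rate = 59.6 units/hour

59.6 units/hour


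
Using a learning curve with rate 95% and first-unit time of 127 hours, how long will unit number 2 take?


Formula: T_n = T_1 * (learning_rate)^(log2(n)) where learning_rate = rate/100
Doublings = log2(2) = 1
T_n = 127 * 0.95^1
T_n = 127 * 0.95 = 120.7 hours

120.7 hours


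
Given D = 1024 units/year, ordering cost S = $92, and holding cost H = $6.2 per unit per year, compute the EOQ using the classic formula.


Formula: EOQ = sqrt(2 * D * S / H)
Numerator: 2 * 1024 * 92 = 188416
2DS/H = 188416 / 6.2 = 30389.7
EOQ = sqrt(30389.7) = 174.3 units

174.3 units


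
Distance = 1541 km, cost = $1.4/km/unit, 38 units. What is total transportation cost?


TC = dist * cost * units = 1541 * 1.4 * 38 = $81981.20

$81981.20


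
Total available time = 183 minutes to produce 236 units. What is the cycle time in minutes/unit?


Formula: CT = Available Time / Number of Units
CT = 183 min / 236 units
CT = 0.78 min/unit

0.78 min/unit


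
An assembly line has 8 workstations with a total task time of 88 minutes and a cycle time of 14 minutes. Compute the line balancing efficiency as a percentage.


Formula: Efficiency = Sum of Task Times / (N_stations * CT) * 100
Total station capacity = 8 stations * 14 min = 112 min
Efficiency = 88 / 112 * 100 = 78.6%

78.6%


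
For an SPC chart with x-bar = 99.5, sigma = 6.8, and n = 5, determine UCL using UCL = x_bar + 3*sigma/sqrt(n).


UCL = 99.5 + 3 * 6.8 / sqrt(5)

108.62


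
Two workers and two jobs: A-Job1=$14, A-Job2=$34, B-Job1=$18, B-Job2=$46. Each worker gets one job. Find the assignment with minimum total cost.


Option 1: A->1 + B->2 = $14 + $46 = $60
Option 2: A->2 + B->1 = $34 + $18 = $52
Min cost = min($60, $52) = $52

$52


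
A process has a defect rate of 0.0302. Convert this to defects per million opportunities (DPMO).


DPMO = defect_rate * 1000000 = 0.0302 * 1000000

30200


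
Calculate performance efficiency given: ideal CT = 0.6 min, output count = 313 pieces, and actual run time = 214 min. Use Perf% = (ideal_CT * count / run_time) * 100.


Formula: Performance = (Ideal CT * Total Count) / Run Time * 100
Ideal output time = 0.6 * 313 = 187.8 min
Performance = 187.8 / 214 * 100 = 87.8%

87.8%


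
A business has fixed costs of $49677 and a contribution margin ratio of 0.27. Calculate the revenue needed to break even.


Formula: BER = Fixed Costs / Contribution Margin Ratio
BER = $49677 / 0.27
BER = $183988.89 (to the nearest cent)

$183988.89


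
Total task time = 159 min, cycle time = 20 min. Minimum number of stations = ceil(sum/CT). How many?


Formula: N_min = ceil(Sum of Task Times / Cycle Time)
N_min = ceil(159 min / 20 min) = ceil(7.95)
N_min = 8 stations

8


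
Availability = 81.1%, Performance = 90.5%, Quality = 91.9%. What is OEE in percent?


Formula: OEE = Availability * Performance * Quality / 10000
A * P = 81.1% * 90.5% / 100 = 73.4%
OEE = 73.4% * 91.9% / 100 = 67.5%

67.5%


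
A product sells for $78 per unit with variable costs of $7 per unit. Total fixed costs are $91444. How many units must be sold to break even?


Formula: BEQ = Fixed Costs / (Price - Variable Cost)
Contribution margin = $78 - $7 = $71/unit
BEQ = ceil($91444 / $71/unit) = ceil(1287.94) = 1288 units

1288 units


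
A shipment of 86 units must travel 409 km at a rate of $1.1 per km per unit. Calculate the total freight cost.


TC = dist * cost * units = 409 * 1.1 * 86 = $38691.40

$38691.40


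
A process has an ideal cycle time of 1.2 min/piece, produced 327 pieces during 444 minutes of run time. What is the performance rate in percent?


Formula: Performance = (Ideal CT * Total Count) / Run Time * 100
Ideal output time = 1.2 * 327 = 392.4 min
Performance = 392.4 / 444 * 100 = 88.4%

88.4%


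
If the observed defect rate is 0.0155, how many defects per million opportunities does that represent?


DPMO = defect_rate * 1000000 = 0.0155 * 1000000

15500


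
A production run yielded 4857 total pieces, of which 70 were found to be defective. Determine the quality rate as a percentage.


Formula: Quality Rate = Good Pieces / Total Pieces * 100
Good pieces = 4857 - 70 = 4787
QR = 4787 / 4857 * 100 = 98.6%

98.6%


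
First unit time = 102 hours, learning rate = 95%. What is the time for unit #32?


Formula: T_n = T_1 * (learning_rate)^(log2(n)) where learning_rate = rate/100
Doublings = log2(32) = 5
T_n = 102 * 0.95^5
T_n = 102 * 0.7738 = 78.9 hours

78.9 hours


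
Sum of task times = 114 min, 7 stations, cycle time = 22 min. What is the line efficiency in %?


Formula: Efficiency = Sum of Task Times / (N_stations * CT) * 100
Total station capacity = 7 stations * 22 min = 154 min
Efficiency = 114 / 154 * 100 = 74.0%

74.0%


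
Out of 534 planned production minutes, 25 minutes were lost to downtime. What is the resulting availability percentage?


Formula: Availability = (Planned Time - Downtime) / Planned Time * 100
Uptime = 534 - 25 = 509 min
Availability = 509 / 534 * 100 = 95.3%

95.3%


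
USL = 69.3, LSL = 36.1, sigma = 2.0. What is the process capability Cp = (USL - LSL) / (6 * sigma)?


Cp = (69.3 - 36.1) / (6 * 2.0)

2.77


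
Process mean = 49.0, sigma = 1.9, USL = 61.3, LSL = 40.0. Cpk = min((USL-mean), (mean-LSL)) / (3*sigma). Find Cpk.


Cpu = (61.3 - 49.0) / (3 * 1.9) = 2.16
Cpl = (49.0 - 40.0) / (3 * 1.9) = 1.58
Cpk = min(2.16, 1.58) = 1.58

1.58


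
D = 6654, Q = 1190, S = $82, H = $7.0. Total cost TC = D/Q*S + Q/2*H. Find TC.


TC = 6654/1190 * 82 + 1190/2 * 7.0

$4623.51


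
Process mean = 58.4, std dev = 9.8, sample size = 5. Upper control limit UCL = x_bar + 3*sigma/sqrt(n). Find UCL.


UCL = 58.4 + 3 * 9.8 / sqrt(5)

71.55


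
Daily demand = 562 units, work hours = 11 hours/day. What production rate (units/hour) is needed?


Formula: Production Rate = Daily Demand / Available Hours
Rate = 562 units/day / 11 hours/day
Rate = 51.1 units/hour

51.1 units/hour


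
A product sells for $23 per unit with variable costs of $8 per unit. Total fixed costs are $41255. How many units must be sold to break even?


Formula: BEQ = Fixed Costs / (Price - Variable Cost)
Contribution margin = $23 - $8 = $15/unit
BEQ = ceil($41255 / $15/unit) = ceil(2750.33) = 2751 units

2751 units


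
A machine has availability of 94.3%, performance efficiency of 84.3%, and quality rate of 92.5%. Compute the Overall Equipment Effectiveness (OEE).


Formula: OEE = Availability * Performance * Quality / 10000
A * P = 94.3% * 84.3% / 100 = 79.49%
OEE = 79.49% * 92.5% / 100 = 73.5%

73.5%


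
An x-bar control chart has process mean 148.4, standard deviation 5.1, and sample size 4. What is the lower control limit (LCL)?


LCL = 148.4 - 3 * 5.1 / sqrt(4)

140.75


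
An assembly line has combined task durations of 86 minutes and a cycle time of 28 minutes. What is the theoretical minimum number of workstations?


Formula: N_min = ceil(Sum of Task Times / Cycle Time)
N_min = ceil(86 min / 28 min) = ceil(3.0714)
N_min = 4 stations

4


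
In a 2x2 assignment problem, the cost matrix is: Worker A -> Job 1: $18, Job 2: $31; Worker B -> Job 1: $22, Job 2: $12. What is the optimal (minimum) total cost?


Option 1: A->1 + B->2 = $18 + $12 = $30
Option 2: A->2 + B->1 = $31 + $22 = $53
Min cost = min($30, $53) = $30

$30


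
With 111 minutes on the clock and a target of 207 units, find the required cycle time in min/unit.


Formula: CT = Available Time / Number of Units
CT = 111 min / 207 units
CT = 0.54 min/unit

0.54 min/unit


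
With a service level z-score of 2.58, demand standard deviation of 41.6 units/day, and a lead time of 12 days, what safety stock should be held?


Formula: SS = z * sigma_d * sqrt(LT)
sqrt(LT) = sqrt(12) = 3.4641
SS = 2.58 * 41.6 * 3.4641
SS = 371.8 units

371.8 units


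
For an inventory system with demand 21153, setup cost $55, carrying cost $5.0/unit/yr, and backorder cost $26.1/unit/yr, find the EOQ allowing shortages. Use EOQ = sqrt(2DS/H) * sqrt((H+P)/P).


Formula: EOQ* = sqrt(2DS/H) * sqrt((H+P)/P)
Base EOQ = sqrt(2*21153*55/5.0) = 682.18 units
Correction = sqrt((5.0+26.1)/26.1) = 1.09159
EOQ* = 682.18 * 1.09159 = 744.7 units

744.7 units


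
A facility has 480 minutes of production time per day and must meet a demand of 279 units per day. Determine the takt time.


Formula: Takt Time = Available Production Time / Customer Demand
Takt = 480 min/day / 279 units/day
Takt = 1.72 min/unit

1.72 min/unit


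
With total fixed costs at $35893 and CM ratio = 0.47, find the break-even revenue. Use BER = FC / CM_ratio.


Formula: BER = Fixed Costs / Contribution Margin Ratio
BER = $35893 / 0.47
BER = $76368.09 (to the nearest cent)

$76368.09


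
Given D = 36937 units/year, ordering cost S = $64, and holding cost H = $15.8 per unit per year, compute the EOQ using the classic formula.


Formula: EOQ = sqrt(2 * D * S / H)
Numerator: 2 * 36937 * 64 = 4727936
2DS/H = 4727936 / 15.8 = 299236.5
EOQ = sqrt(299236.5) = 547.0 units

547.0 units


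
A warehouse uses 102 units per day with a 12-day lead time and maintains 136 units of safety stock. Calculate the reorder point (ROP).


Formula: ROP = (Daily Demand * Lead Time) + Safety Stock
Demand during lead time = 102 * 12 = 1224 units
ROP = 1224 + 136 = 1360 units

1360 units


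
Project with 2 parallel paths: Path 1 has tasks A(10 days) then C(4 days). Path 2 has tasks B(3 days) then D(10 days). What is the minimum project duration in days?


Path 1 = 10 + 4 = 14 days
Path 2 = 3 + 10 = 13 days
Duration = max(14, 13) = 14 days

14 days


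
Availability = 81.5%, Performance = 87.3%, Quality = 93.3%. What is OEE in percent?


Formula: OEE = Availability * Performance * Quality / 10000
A * P = 81.5% * 87.3% / 100 = 71.15%
OEE = 71.15% * 93.3% / 100 = 66.4%

66.4%


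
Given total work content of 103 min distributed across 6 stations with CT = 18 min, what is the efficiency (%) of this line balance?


Formula: Efficiency = Sum of Task Times / (N_stations * CT) * 100
Total station capacity = 6 stations * 18 min = 108 min
Efficiency = 103 / 108 * 100 = 95.4%

95.4%


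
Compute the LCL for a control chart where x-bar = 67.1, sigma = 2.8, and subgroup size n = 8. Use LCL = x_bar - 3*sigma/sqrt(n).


LCL = 67.1 - 3 * 2.8 / sqrt(8)

64.13


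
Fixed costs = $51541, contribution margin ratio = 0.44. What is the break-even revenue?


Formula: BER = Fixed Costs / Contribution Margin Ratio
BER = $51541 / 0.44
BER = $117138.64 (to the nearest cent)

$117138.64


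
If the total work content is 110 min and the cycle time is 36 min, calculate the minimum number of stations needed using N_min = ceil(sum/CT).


Formula: N_min = ceil(Sum of Task Times / Cycle Time)
N_min = ceil(110 min / 36 min) = ceil(3.0556)
N_min = 4 stations

4


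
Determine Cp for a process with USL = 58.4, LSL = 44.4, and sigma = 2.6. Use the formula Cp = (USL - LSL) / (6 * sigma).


Cp = (58.4 - 44.4) / (6 * 2.6)

0.9


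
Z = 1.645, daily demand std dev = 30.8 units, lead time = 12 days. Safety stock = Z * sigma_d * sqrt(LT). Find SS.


Formula: SS = z * sigma_d * sqrt(LT)
sqrt(LT) = sqrt(12) = 3.4641
SS = 1.645 * 30.8 * 3.4641
SS = 175.5 units

175.5 units


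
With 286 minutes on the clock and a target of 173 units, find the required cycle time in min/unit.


Formula: CT = Available Time / Number of Units
CT = 286 min / 173 units
CT = 1.65 min/unit

1.65 min/unit


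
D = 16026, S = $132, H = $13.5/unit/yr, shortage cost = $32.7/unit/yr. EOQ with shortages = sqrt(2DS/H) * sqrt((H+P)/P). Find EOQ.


Formula: EOQ* = sqrt(2DS/H) * sqrt((H+P)/P)
Base EOQ = sqrt(2*16026*132/13.5) = 559.82 units
Correction = sqrt((13.5+32.7)/32.7) = 1.18863
EOQ* = 559.82 * 1.18863 = 665.4 units

665.4 units


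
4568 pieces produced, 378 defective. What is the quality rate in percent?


Formula: Quality Rate = Good Pieces / Total Pieces * 100
Good pieces = 4568 - 378 = 4190
QR = 4190 / 4568 * 100 = 91.7%

91.7%


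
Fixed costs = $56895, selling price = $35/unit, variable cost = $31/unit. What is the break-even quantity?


Formula: BEQ = Fixed Costs / (Price - Variable Cost)
Contribution margin = $35 - $31 = $4/unit
BEQ = ceil($56895 / $4/unit) = ceil(14223.75) = 14224 units

14224 units


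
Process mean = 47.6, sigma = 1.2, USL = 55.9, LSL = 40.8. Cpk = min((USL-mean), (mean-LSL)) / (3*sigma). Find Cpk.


Cpu = (55.9 - 47.6) / (3 * 1.2) = 2.31
Cpl = (47.6 - 40.8) / (3 * 1.2) = 1.89
Cpk = min(2.31, 1.89) = 1.89

1.89


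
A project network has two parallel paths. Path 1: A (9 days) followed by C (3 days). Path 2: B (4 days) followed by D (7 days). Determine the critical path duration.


Path 1 = 9 + 3 = 12 days
Path 2 = 4 + 7 = 11 days
Duration = max(12, 11) = 12 days

12 days


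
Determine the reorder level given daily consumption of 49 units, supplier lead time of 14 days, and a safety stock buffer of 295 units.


Formula: ROP = (Daily Demand * Lead Time) + Safety Stock
Demand during lead time = 49 * 14 = 686 units
ROP = 686 + 295 = 981 units

981 units


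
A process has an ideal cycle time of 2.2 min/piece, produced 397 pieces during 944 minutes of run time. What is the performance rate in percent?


Formula: Performance = (Ideal CT * Total Count) / Run Time * 100
Ideal output time = 2.2 * 397 = 873.4 min
Performance = 873.4 / 944 * 100 = 92.5%

92.5%


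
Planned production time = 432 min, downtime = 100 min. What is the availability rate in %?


Formula: Availability = (Planned Time - Downtime) / Planned Time * 100
Uptime = 432 - 100 = 332 min
Availability = 332 / 432 * 100 = 76.9%

76.9%


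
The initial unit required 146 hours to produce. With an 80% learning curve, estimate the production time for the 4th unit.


Formula: T_n = T_1 * (learning_rate)^(log2(n)) where learning_rate = rate/100
Doublings = log2(4) = 2
T_n = 146 * 0.8^2
T_n = 146 * 0.64 = 93.4 hours

93.4 hours


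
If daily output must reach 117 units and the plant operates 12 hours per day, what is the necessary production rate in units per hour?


Formula: Production Rate = Daily Demand / Available Hours
Rate = 117 units/day / 12 hours/day
Rate = 9.8 units/hour

9.8 units/hour


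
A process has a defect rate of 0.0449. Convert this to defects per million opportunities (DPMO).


DPMO = defect_rate * 1000000 = 0.0449 * 1000000

44900


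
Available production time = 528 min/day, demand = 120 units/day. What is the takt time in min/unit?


Formula: Takt Time = Available Production Time / Customer Demand
Takt = 528 min/day / 120 units/day
Takt = 4.4 min/unit

4.4 min/unit


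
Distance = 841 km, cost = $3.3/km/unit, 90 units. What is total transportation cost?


TC = dist * cost * units = 841 * 3.3 * 90 = $249777.00

$249777.00


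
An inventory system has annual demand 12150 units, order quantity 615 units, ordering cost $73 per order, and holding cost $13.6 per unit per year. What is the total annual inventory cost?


TC = 12150/615 * 73 + 615/2 * 13.6

$5624.20


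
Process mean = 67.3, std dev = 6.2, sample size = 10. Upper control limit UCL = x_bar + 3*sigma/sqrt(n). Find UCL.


UCL = 67.3 + 3 * 6.2 / sqrt(10)

73.18


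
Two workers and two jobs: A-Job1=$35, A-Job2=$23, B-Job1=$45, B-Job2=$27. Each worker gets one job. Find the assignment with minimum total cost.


Option 1: A->1 + B->2 = $35 + $27 = $62
Option 2: A->2 + B->1 = $23 + $45 = $68
Min cost = min($62, $68) = $62

$62


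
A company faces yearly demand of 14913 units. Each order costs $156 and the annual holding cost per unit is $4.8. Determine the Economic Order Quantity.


Formula: EOQ = sqrt(2 * D * S / H)
Numerator: 2 * 14913 * 156 = 4652856
2DS/H = 4652856 / 4.8 = 969345.0
EOQ = sqrt(969345.0) = 984.6 units

984.6 units


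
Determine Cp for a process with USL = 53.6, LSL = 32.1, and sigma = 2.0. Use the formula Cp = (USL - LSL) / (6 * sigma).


Cp = (53.6 - 32.1) / (6 * 2.0)

1.79


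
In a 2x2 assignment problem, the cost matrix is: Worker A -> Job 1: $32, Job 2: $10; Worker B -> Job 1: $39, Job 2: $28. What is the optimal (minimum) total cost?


Option 1: A->1 + B->2 = $32 + $28 = $60
Option 2: A->2 + B->1 = $10 + $39 = $49
Min cost = min($60, $49) = $49

$49


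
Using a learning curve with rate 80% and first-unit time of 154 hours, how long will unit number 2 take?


Formula: T_n = T_1 * (learning_rate)^(log2(n)) where learning_rate = rate/100
Doublings = log2(2) = 1
T_n = 154 * 0.8^1
T_n = 154 * 0.8 = 123.2 hours

123.2 hours


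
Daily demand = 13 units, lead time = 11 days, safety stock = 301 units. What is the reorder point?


Formula: ROP = (Daily Demand * Lead Time) + Safety Stock
Demand during lead time = 13 * 11 = 143 units
ROP = 143 + 301 = 444 units

444 units


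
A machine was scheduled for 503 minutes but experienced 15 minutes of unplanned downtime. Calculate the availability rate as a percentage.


Formula: Availability = (Planned Time - Downtime) / Planned Time * 100
Uptime = 503 - 15 = 488 min
Availability = 488 / 503 * 100 = 97.0%

97.0%


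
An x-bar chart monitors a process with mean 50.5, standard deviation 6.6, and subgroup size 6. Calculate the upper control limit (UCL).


UCL = 50.5 + 3 * 6.6 / sqrt(6)

58.58


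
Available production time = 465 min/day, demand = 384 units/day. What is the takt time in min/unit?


Formula: Takt Time = Available Production Time / Customer Demand
Takt = 465 min/day / 384 units/day
Takt = 1.21 min/unit

1.21 min/unit


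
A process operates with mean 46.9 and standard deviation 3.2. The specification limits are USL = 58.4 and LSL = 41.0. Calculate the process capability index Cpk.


Cpu = (58.4 - 46.9) / (3 * 3.2) = 1.2
Cpl = (46.9 - 41.0) / (3 * 3.2) = 0.61
Cpk = min(1.2, 0.61) = 0.61

0.61


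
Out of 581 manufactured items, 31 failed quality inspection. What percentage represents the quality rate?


Formula: Quality Rate = Good Pieces / Total Pieces * 100
Good pieces = 581 - 31 = 550
QR = 550 / 581 * 100 = 94.7%

94.7%


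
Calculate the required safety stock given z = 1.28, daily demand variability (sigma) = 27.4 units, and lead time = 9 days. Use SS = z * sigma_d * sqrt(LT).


Formula: SS = z * sigma_d * sqrt(LT)
sqrt(LT) = sqrt(9) = 3.0
SS = 1.28 * 27.4 * 3.0
SS = 105.2 units

105.2 units


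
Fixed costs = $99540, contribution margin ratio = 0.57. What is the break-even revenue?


Formula: BER = Fixed Costs / Contribution Margin Ratio
BER = $99540 / 0.57
BER = $174631.58 (to the nearest cent)

$174631.58


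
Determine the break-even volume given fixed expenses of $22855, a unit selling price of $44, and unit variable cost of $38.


Formula: BEQ = Fixed Costs / (Price - Variable Cost)
Contribution margin = $44 - $38 = $6/unit
BEQ = ceil($22855 / $6/unit) = ceil(3809.17) = 3810 units

3810 units


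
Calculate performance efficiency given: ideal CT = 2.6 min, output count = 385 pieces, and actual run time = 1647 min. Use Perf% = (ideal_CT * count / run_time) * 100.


Formula: Performance = (Ideal CT * Total Count) / Run Time * 100
Ideal output time = 2.6 * 385 = 1001.0 min
Performance = 1001.0 / 1647 * 100 = 60.8%

60.8%


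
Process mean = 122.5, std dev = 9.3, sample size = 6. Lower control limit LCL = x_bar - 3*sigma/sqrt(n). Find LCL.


LCL = 122.5 - 3 * 9.3 / sqrt(6)

111.11


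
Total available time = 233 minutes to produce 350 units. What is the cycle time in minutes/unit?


Formula: CT = Available Time / Number of Units
CT = 233 min / 350 units
CT = 0.67 min/unit

0.67 min/unit


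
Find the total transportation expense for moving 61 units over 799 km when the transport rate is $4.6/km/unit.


TC = dist * cost * units = 799 * 4.6 * 61 = $224199.40

$224199.40


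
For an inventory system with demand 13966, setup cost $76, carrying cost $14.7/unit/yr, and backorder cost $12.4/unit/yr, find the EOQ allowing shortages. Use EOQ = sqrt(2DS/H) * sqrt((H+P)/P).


Formula: EOQ* = sqrt(2DS/H) * sqrt((H+P)/P)
Base EOQ = sqrt(2*13966*76/14.7) = 380.01 units
Correction = sqrt((14.7+12.4)/12.4) = 1.47834
EOQ* = 380.01 * 1.47834 = 561.8 units

561.8 units


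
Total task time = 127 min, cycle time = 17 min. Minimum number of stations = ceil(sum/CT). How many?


Formula: N_min = ceil(Sum of Task Times / Cycle Time)
N_min = ceil(127 min / 17 min) = ceil(7.4706)
N_min = 8 stations

8


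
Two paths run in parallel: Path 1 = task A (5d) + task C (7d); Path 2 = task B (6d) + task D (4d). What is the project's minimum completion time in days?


Path 1 = 5 + 7 = 12 days
Path 2 = 6 + 4 = 10 days
Duration = max(12, 10) = 12 days

12 days


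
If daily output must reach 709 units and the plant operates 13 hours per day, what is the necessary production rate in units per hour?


Formula: Production Rate = Daily Demand / Available Hours
Rate = 709 units/day / 13 hours/day
Rate = 54.5 units/hour

54.5 units/hour


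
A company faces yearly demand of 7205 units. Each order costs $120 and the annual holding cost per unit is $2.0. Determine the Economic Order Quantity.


Formula: EOQ = sqrt(2 * D * S / H)
Numerator: 2 * 7205 * 120 = 1729200
2DS/H = 1729200 / 2.0 = 864600.0
EOQ = sqrt(864600.0) = 929.8 units

929.8 units


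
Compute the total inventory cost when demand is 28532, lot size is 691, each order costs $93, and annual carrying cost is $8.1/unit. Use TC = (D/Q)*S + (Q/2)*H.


TC = 28532/691 * 93 + 691/2 * 8.1

$6638.60


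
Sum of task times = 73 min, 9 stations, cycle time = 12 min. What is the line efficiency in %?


Formula: Efficiency = Sum of Task Times / (N_stations * CT) * 100
Total station capacity = 9 stations * 12 min = 108 min
Efficiency = 73 / 108 * 100 = 67.6%

67.6%


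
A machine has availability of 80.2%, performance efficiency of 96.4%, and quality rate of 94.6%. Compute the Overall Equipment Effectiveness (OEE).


Formula: OEE = Availability * Performance * Quality / 10000
A * P = 80.2% * 96.4% / 100 = 77.31%
OEE = 77.31% * 94.6% / 100 = 73.1%

73.1%


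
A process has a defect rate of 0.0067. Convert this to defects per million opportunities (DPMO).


DPMO = defect_rate * 1000000 = 0.0067 * 1000000

6700


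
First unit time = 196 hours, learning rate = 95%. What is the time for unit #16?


Formula: T_n = T_1 * (learning_rate)^(log2(n)) where learning_rate = rate/100
Doublings = log2(16) = 4
T_n = 196 * 0.95^4
T_n = 196 * 0.8145 = 159.6 hours

159.6 hours


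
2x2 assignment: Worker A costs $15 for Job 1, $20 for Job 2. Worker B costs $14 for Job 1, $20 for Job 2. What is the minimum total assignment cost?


Option 1: A->1 + B->2 = $15 + $20 = $35
Option 2: A->2 + B->1 = $20 + $14 = $34
Min cost = min($35, $34) = $34

$34


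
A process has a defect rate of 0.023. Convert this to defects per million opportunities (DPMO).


DPMO = defect_rate * 1000000 = 0.023 * 1000000

23000


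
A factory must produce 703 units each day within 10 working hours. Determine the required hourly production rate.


Formula: Production Rate = Daily Demand / Available Hours
Rate = 703 units/day / 10 hours/day
Rate = 70.3 units/hour

70.3 units/hour


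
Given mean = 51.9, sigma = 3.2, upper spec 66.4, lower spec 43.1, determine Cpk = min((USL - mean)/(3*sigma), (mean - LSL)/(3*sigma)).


Cpu = (66.4 - 51.9) / (3 * 3.2) = 1.51
Cpl = (51.9 - 43.1) / (3 * 3.2) = 0.92
Cpk = min(1.51, 0.92) = 0.92

0.92


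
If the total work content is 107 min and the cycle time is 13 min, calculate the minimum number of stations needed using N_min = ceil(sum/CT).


Formula: N_min = ceil(Sum of Task Times / Cycle Time)
N_min = ceil(107 min / 13 min) = ceil(8.2308)
N_min = 9 stations

9
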